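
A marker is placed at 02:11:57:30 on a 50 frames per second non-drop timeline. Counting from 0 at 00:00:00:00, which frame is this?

395880

Total seconds to the label: (2 × 3600 + 11 × 60 + 57) = 7917.
Frame index = 7917 × 50 + 30 = 395880.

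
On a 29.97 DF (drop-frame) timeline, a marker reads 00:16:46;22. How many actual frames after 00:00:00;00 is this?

30172

As if non-drop at 30 labels/s: (0 × 3600 + 16 × 60 + 46) × 30 + 22 = 30202.
Minute boundaries passed: 16; those not divisible by 10: 16 − 1 = 15; dropped labels = 2 × 15 = 30.
Actual frame index = 30202 − 30 = 30172.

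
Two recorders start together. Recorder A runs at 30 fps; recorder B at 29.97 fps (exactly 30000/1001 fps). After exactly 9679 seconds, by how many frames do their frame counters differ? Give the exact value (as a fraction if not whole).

A emits 30 × 9679 = 290370 frames; B emits 30000/1001 × 9679 = 290370000/1001.
Difference = 290370/1001 frames (≈ 290.0799); B is behind A.

290370/1001 frames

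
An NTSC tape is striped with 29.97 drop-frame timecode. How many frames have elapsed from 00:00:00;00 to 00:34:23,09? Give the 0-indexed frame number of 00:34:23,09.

Complete 10-minute blocks: 3, each 17982 frames → 53946.
Remaining 4 whole minutes in the current block: 1800 + 3 × 1798 = 7194 frames.
Within the current minute: 23 × 30 + 9 − 2 = 697 (labels ;00/;01 skipped at this minute). Total = 53946 + 7194 + 697 = 61837.

61837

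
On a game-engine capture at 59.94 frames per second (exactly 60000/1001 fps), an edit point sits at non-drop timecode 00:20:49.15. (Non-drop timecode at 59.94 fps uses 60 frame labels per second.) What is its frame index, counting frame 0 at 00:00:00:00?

Total seconds to the label: (0 × 3600 + 20 × 60 + 49) = 1249.
Frame index = 1249 × 60 + 15 = 74955.

frame 74955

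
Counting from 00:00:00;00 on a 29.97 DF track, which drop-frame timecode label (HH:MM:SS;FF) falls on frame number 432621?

04:00:35;03

Ten DF minutes hold 17982 frames, so frame 432621 lies in block 24 (frames 431568–449549) with 1053 frames into that block.
The block's first minute is 1800 frames and the rest 1798 each; 1053 frames reaches minute 0, so 24 × 18 + 0 × 2 = 432 labels have been skipped so far.
Adding those back, label number 432621 + 432 = 433053 at 30 labels/s is 14435 s + 3 f = 4 h 0 min 35 s frame 3, i.e. 04:00:35;03.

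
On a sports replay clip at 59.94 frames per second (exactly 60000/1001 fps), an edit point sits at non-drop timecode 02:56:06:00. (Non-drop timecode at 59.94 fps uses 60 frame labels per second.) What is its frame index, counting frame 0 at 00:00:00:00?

633960

Total seconds to the label: (2 × 3600 + 56 × 60 + 6) = 10566.
Frame index = 10566 × 60 + 0 = 633960.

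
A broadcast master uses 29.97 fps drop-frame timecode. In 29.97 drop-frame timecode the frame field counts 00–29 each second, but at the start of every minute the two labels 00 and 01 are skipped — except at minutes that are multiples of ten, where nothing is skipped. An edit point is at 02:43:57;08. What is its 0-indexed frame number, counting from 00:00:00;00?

As if non-drop at 30 labels/s: (2 × 3600 + 43 × 60 + 57) × 30 + 8 = 295118.
Minute boundaries passed: 163; those not divisible by 10: 163 − 16 = 147; dropped labels = 2 × 147 = 294.
Actual frame index = 295118 − 294 = 294824.

294824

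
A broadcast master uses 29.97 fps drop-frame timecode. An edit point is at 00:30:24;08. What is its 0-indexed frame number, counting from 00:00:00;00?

54674

Complete 10-minute blocks: 3, each 17982 frames → 53946.
Remaining 0 whole minutes in the current block: 0 frames.
Within the current minute: 24 × 30 + 8 = 728. Total = 53946 + 0 + 728 = 54674.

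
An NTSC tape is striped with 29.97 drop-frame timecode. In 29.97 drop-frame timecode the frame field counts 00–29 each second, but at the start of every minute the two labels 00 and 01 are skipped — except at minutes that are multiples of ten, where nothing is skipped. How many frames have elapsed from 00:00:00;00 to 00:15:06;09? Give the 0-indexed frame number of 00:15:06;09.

27161

Complete 10-minute blocks: 1, each 17982 frames → 17982.
Remaining 5 whole minutes in the current block: 1800 + 4 × 1798 = 8992 frames.
Within the current minute: 6 × 30 + 9 − 2 = 187 (labels ;00/;01 skipped at this minute). Total = 17982 + 8992 + 187 = 27161.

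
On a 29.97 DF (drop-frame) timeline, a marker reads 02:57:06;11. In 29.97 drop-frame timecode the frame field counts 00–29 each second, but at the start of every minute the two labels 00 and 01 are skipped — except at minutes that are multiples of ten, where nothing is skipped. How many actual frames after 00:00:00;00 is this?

318471

As if non-drop at 30 labels/s: (2 × 3600 + 57 × 60 + 6) × 30 + 11 = 318791.
Minute boundaries passed: 177; those not divisible by 10: 177 − 17 = 160; dropped labels = 2 × 160 = 320.
Actual frame index = 318791 − 320 = 318471.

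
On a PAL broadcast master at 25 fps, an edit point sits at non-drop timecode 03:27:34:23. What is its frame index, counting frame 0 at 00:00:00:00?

Total seconds to the label: (3 × 3600 + 27 × 60 + 34) = 12454.
Frame index = 12454 × 25 + 23 = 311373.

frame 311373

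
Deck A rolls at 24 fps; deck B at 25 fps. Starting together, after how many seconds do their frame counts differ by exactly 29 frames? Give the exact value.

The gap grows by |25 − 24| = 1 frame per second.
Time for a 29-frame gap: 29 ÷ (1) = 29 s.

29 seconds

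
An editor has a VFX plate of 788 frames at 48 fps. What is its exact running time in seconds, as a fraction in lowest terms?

Running time = 788 ÷ (48) = 788 × 1/48 = 197/12 s.

197/12 seconds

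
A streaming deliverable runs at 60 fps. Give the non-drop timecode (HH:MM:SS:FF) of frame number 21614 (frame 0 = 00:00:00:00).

00:06:00:14

21614 ÷ 60 = 360 full seconds, remainder 14 frames.
360 s = 0 h 6 min 0 s.
Timecode: 00:06:00:14.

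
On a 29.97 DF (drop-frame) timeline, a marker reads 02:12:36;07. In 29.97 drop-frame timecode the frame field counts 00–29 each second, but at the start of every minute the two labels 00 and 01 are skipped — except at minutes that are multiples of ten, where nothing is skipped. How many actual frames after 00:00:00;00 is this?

Complete 10-minute blocks: 13, each 17982 frames → 233766.
Remaining 2 whole minutes in the current block: 1800 + 1 × 1798 = 3598 frames.
Within the current minute: 36 × 30 + 7 − 2 = 1085 (labels ;00/;01 skipped at this minute). Total = 233766 + 3598 + 1085 = 238449.

238449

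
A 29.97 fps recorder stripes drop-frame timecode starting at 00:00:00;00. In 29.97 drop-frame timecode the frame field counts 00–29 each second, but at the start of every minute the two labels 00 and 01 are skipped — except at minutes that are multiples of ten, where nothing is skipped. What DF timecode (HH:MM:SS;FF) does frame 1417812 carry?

13:08:27;22

Ten DF minutes hold 17982 frames, so frame 1417812 lies in block 78 (frames 1402596–1420577) with 15216 frames into that block.
The block's first minute is 1800 frames and the rest 1798 each; 15216 frames reaches minute 8, so 78 × 18 + 8 × 2 = 1420 labels have been skipped so far.
Adding those back, label number 1417812 + 1420 = 1419232 at 30 labels/s is 47307 s + 22 f = 13 h 8 min 27 s frame 22, i.e. 13:08:27;22.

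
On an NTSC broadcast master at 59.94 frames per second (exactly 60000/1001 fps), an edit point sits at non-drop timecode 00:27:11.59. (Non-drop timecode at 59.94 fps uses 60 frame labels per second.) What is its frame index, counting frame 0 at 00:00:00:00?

Total seconds to the label: (0 × 3600 + 27 × 60 + 11) = 1631.
Frame index = 1631 × 60 + 59 = 97919.

97919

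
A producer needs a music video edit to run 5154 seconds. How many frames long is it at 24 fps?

Frames = 5154 × 24 = 123696.

123696 frames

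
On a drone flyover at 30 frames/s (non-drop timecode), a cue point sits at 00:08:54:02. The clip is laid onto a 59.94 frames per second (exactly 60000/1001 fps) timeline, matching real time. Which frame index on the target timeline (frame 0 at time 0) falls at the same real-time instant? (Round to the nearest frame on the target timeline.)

Source frame index: (0×3600 + 8×60 + 54) × 30 + 2 = 16022.
Real time: 16022 / (30) = 8011/15 s.
Target frame: (8011/15) × (60000/1001) = 32044000/1001 ≈ 32011.988 → 32012.

frame 32012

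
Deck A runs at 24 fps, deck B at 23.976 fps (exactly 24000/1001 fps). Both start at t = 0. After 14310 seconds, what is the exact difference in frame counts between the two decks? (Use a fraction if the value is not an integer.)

343440/1001 frames

A emits 24 × 14310 = 343440 frames; B emits 24000/1001 × 14310 = 343440000/1001.
Difference = 343440/1001 frames (≈ 343.0969); B is behind A.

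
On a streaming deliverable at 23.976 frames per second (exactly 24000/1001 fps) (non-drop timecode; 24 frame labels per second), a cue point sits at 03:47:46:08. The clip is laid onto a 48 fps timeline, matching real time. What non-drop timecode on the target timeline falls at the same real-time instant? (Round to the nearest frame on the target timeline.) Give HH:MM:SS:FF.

03:48:00:00

Source frame index: (3×3600 + 47×60 + 46) × 24 + 8 = 327992.
Real time: 327992 / (24000/1001) = 41039999/3000 s.
Target frame: (41039999/3000) × (48) = 82079998/125 ≈ 656639.984 → 656640.
At 48 labels/s: frame 656640 → 03:48:00:00.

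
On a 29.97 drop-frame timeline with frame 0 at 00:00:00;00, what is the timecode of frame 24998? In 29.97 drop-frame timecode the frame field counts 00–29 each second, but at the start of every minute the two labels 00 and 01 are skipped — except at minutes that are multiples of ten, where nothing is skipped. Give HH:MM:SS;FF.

00:13:54;02

Each 10-minute DF block holds 10 × 60 × 30 − 9 × 2 = 17982 frames. 24998 ÷ 17982 → 1 full block, remainder 7016.
Within the partial block the first minute is 1800 frames and each further minute 1798, so 3 further minute boundaries passed. Total skipped labels = 18 × 1 + 2 × 3 = 24.
Non-drop label index = 24998 + 24 = 25022; at 30 labels/s that is 00:13:54:02, i.e. DF 00:13:54;02.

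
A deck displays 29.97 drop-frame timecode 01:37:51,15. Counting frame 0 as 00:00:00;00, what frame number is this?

175969

Complete 10-minute blocks: 9, each 17982 frames → 161838.
Remaining 7 whole minutes in the current block: 1800 + 6 × 1798 = 12588 frames.
Within the current minute: 51 × 30 + 15 − 2 = 1543 (labels ;00/;01 skipped at this minute). Total = 161838 + 12588 + 1543 = 175969.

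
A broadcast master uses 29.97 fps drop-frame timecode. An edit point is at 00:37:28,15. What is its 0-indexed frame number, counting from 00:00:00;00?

67387

As if non-drop at 30 labels/s: (0 × 3600 + 37 × 60 + 28) × 30 + 15 = 67455.
Minute boundaries passed: 37; those not divisible by 10: 37 − 3 = 34; dropped labels = 2 × 34 = 68.
Actual frame index = 67455 − 68 = 67387.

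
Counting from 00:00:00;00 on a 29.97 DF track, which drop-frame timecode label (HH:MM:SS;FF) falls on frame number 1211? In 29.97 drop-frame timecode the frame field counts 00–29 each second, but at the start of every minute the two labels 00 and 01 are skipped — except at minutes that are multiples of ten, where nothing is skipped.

00:00:40;11

Ten DF minutes hold 17982 frames, so frame 1211 lies in block 0 (frames 0–17981) with 1211 frames into that block.
The block's first minute is 1800 frames and the rest 1798 each; 1211 frames reaches minute 0, so 0 × 18 + 0 × 2 = 0 labels have been skipped so far.
Adding those back, label number 1211 + 0 = 1211 at 30 labels/s is 40 s + 11 f = 0 h 0 min 40 s frame 11, i.e. 00:00:40;11.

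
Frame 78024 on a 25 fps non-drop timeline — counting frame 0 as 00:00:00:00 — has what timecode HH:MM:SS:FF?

00:52:00:24

78024 ÷ 25 = 3120 full seconds, remainder 24 frames.
3120 s = 0 h 52 min 0 s.
Timecode: 00:52:00:24.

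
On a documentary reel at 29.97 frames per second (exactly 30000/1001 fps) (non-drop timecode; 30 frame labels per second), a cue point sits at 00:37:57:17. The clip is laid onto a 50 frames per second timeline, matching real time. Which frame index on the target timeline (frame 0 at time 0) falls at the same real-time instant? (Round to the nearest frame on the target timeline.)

frame 113992

Source frame index: (0×3600 + 37×60 + 57) × 30 + 17 = 68327.
Real time: 68327 / (30000/1001) = 68395327/30000 s.
Target frame: (68395327/30000) × (50) = 68395327/600 ≈ 113992.212 → 113992.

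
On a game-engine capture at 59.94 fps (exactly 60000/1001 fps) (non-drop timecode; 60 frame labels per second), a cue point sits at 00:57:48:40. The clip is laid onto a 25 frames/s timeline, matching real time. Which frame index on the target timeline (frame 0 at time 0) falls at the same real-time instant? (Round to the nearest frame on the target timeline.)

frame 86803

Source frame index: (0×3600 + 57×60 + 48) × 60 + 40 = 208120.
Real time: 208120 / (60000/1001) = 5208203/1500 s.
Target frame: (5208203/1500) × (25) = 5208203/60 ≈ 86803.383 → 86803.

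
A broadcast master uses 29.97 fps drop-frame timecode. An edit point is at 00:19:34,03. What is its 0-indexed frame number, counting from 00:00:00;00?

35187

Complete 10-minute blocks: 1, each 17982 frames → 17982.
Remaining 9 whole minutes in the current block: 1800 + 8 × 1798 = 16184 frames.
Within the current minute: 34 × 30 + 3 − 2 = 1021 (labels ;00/;01 skipped at this minute). Total = 17982 + 16184 + 1021 = 35187.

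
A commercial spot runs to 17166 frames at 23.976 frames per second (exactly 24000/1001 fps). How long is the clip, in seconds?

Running time = 17166 / (24000/1001) = 715.96525 s.

715.96525 seconds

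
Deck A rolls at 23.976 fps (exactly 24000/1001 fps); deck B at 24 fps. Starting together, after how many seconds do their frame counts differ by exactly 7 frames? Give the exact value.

The gap grows by |24 − 24000/1001| = 24/1001 frames per second.
Time for a 7-frame gap: 7 ÷ (24/1001) = 7007/24 s.

7007/24 seconds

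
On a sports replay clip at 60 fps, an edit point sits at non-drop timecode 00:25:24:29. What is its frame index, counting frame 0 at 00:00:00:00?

Total seconds to the label: (0 × 3600 + 25 × 60 + 24) = 1524.
Frame index = 1524 × 60 + 29 = 91469.

91469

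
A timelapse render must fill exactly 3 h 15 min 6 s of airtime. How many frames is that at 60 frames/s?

3 h 15 min 6 s = 11706 s.
Frames = 11706 × 60 = 702360.

702360 frames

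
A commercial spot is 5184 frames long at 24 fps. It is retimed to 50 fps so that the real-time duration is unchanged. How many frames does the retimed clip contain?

10800 frames

Target frames = source frames × (target rate / source rate) = 5184 × (50)/(24) = 5184 × 25/12 = 10800.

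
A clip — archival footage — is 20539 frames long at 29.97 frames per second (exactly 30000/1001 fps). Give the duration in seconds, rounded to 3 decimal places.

685.318 seconds

Running time = 20539 × 1001/30000 = 20559539/30000 s ≈ 685.318 s.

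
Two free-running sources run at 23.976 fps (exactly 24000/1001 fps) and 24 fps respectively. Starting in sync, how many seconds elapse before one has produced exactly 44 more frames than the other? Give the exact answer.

11011/6 seconds

The gap grows by |24 − 24000/1001| = 24/1001 frames per second.
Time for a 44-frame gap: 44 ÷ (24/1001) = 11011/6 s.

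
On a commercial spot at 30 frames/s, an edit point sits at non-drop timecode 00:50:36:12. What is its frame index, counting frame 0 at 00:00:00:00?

Total seconds to the label: (0 × 3600 + 50 × 60 + 36) = 3036.
Frame index = 3036 × 30 + 12 = 91092.

91092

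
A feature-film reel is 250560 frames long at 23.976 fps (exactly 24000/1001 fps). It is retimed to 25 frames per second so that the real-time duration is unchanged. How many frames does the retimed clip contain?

Target frames = source frames × (target rate / source rate) = 250560 × (25)/(24000/1001) = 250560 × 1001/960 = 261261.

261261 frames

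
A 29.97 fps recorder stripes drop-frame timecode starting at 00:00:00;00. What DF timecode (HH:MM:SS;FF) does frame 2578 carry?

Ten DF minutes hold 17982 frames, so frame 2578 lies in block 0 (frames 0–17981) with 2578 frames into that block.
The block's first minute is 1800 frames and the rest 1798 each; 2578 frames reaches minute 1, so 0 × 18 + 1 × 2 = 2 labels have been skipped so far.
Adding those back, label number 2578 + 2 = 2580 at 30 labels/s is 86 s + 0 f = 0 h 1 min 26 s frame 0, i.e. 00:01:26;00.

00:01:26;00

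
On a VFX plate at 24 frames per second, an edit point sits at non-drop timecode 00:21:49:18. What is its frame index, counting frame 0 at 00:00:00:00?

31434

Total seconds to the label: (0 × 3600 + 21 × 60 + 49) = 1309.
Frame index = 1309 × 24 + 18 = 31434.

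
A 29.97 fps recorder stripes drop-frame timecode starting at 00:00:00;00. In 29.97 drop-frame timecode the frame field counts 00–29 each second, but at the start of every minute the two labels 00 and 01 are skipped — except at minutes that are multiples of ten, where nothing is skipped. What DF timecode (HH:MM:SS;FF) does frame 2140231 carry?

19:50:12;13

Each 10-minute DF block holds 10 × 60 × 30 − 9 × 2 = 17982 frames. 2140231 ÷ 17982 → 119 full blocks, remainder 373.
Within the partial block the first minute is 1800 frames and each further minute 1798, so 0 further minute boundaries passed. Total skipped labels = 18 × 119 + 2 × 0 = 2142.
Non-drop label index = 2140231 + 2142 = 2142373; at 30 labels/s that is 19:50:12:13, i.e. DF 19:50:12;13.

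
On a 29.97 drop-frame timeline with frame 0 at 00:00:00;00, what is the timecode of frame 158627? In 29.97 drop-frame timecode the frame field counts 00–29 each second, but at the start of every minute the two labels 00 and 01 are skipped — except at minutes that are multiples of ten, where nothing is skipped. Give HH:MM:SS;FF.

01:28:12;27

Ten DF minutes hold 17982 frames, so frame 158627 lies in block 8 (frames 143856–161837) with 14771 frames into that block.
The block's first minute is 1800 frames and the rest 1798 each; 14771 frames reaches minute 8, so 8 × 18 + 8 × 2 = 160 labels have been skipped so far.
Adding those back, label number 158627 + 160 = 158787 at 30 labels/s is 5292 s + 27 f = 1 h 28 min 12 s frame 27, i.e. 01:28:12;27.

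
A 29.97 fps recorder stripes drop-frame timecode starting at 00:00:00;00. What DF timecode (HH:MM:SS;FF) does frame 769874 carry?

07:08:08;06

Each 10-minute DF block holds 10 × 60 × 30 − 9 × 2 = 17982 frames. 769874 ÷ 17982 → 42 full blocks, remainder 14630.
Within the partial block the first minute is 1800 frames and each further minute 1798, so 8 further minute boundaries passed. Total skipped labels = 18 × 42 + 2 × 8 = 772.
Non-drop label index = 769874 + 772 = 770646; at 30 labels/s that is 07:08:08:06, i.e. DF 07:08:08;06.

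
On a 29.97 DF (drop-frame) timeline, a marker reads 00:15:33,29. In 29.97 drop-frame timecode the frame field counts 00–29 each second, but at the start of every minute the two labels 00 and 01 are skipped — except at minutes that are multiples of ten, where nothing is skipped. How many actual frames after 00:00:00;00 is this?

27991

Complete 10-minute blocks: 1, each 17982 frames → 17982.
Remaining 5 whole minutes in the current block: 1800 + 4 × 1798 = 8992 frames.
Within the current minute: 33 × 30 + 29 − 2 = 1017 (labels ;00/;01 skipped at this minute). Total = 17982 + 8992 + 1017 = 27991.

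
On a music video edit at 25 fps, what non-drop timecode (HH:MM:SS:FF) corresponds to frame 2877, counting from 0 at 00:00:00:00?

00:01:55:02

2877 ÷ 25 = 115 full seconds, remainder 2 frames.
115 s = 0 h 1 min 55 s.
Timecode: 00:01:55:02.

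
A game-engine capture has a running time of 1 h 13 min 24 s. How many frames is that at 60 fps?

264240 frames

1 h 13 min 24 s = 4404 s.
Frames = 4404 × 60 = 264240.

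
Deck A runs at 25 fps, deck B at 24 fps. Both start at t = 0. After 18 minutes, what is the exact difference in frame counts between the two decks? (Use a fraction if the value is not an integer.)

18 min = 1080 s.
A emits 25 × 1080 = 27000 frames; B emits 24 × 1080 = 25920.
Difference = 1080 frames; B is behind A.

1080 frames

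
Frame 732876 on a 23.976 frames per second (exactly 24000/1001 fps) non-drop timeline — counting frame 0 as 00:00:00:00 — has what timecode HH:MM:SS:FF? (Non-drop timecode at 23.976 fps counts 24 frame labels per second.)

08:28:56:12

732876 ÷ 24 = 30536 full seconds, remainder 12 frames.
30536 s = 8 h 28 min 56 s.
Timecode: 08:28:56:12.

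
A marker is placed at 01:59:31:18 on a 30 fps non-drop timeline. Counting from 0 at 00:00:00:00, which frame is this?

215148

Total seconds to the label: (1 × 3600 + 59 × 60 + 31) = 7171.
Frame index = 7171 × 30 + 18 = 215148.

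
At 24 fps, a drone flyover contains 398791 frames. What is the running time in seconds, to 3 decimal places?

Running time = 398791 × 1/24 = 398791/24 s ≈ 16616.292 s.

16616.292 seconds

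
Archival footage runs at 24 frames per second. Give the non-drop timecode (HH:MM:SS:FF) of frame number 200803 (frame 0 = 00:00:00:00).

02:19:26:19

200803 ÷ 24 = 8366 full seconds, remainder 19 frames.
8366 s = 2 h 19 min 26 s.
Timecode: 02:19:26:19.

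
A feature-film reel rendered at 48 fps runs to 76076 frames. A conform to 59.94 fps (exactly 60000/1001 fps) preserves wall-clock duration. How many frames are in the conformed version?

95000 frames

Target frames = source frames × (target rate / source rate) = 76076 × (60000/1001)/(48) = 76076 × 1250/1001 = 95000.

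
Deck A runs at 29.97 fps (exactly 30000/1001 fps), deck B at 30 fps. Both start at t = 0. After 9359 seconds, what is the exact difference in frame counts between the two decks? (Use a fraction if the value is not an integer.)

40110/143 frames

A emits 30000/1001 × 9359 = 40110000/143 frames; B emits 30 × 9359 = 280770.
Difference = 40110/143 frames (≈ 280.4895); B is ahead of A.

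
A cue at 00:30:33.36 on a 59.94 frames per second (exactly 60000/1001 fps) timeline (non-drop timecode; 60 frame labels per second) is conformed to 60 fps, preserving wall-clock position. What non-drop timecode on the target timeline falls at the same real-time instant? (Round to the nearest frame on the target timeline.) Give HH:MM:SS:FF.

00:30:35:26

Source frame index: (0×3600 + 30×60 + 33) × 60 + 36 = 110016.
Real time: 110016 / (60000/1001) = 1147146/625 s.
Target frame: (1147146/625) × (60) = 13765752/125 ≈ 110126.016 → 110126.
At 60 labels/s: frame 110126 → 00:30:35:26.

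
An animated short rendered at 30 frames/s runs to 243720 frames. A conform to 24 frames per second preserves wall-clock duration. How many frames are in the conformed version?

194976 frames

Target frames = source frames × (target rate / source rate) = 243720 × (24)/(30) = 243720 × 4/5 = 194976.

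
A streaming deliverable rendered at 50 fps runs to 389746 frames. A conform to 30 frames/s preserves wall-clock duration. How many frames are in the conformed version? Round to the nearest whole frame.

Frames at target rate = 389746 × (30) / (50) = 1169238/5 ≈ 233847.600.
Nearest whole frame: 233848.

233848 frames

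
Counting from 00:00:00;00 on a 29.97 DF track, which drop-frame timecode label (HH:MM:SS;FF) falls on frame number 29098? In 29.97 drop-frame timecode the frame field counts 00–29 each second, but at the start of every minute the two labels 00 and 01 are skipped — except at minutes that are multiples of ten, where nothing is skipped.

00:16:10;28

Ten DF minutes hold 17982 frames, so frame 29098 lies in block 1 (frames 17982–35963) with 11116 frames into that block.
The block's first minute is 1800 frames and the rest 1798 each; 11116 frames reaches minute 6, so 1 × 18 + 6 × 2 = 30 labels have been skipped so far.
Adding those back, label number 29098 + 30 = 29128 at 30 labels/s is 970 s + 28 f = 0 h 16 min 10 s frame 28, i.e. 00:16:10;28.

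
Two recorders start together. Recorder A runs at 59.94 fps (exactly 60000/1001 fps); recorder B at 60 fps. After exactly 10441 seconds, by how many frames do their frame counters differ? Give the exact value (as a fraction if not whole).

626460/1001 frames

A emits 60000/1001 × 10441 = 626460000/1001 frames; B emits 60 × 10441 = 626460.
Difference = 626460/1001 frames (≈ 625.8342); B is ahead of A.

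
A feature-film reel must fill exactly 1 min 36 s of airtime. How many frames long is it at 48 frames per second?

1 min 36 s = 96 s.
Frames = 96 × 48 = 4608.

4608 frames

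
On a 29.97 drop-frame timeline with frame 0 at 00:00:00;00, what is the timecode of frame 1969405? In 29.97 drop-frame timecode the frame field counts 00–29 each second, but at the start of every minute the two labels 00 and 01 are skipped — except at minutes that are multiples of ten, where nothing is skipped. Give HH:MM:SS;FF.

18:15:12;17

Each 10-minute DF block holds 10 × 60 × 30 − 9 × 2 = 17982 frames. 1969405 ÷ 17982 → 109 full blocks, remainder 9367.
Within the partial block the first minute is 1800 frames and each further minute 1798, so 5 further minute boundaries passed. Total skipped labels = 18 × 109 + 2 × 5 = 1972.
Non-drop label index = 1969405 + 1972 = 1971377; at 30 labels/s that is 18:15:12:17, i.e. DF 18:15:12;17.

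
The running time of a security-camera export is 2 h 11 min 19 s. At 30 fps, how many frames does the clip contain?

2 h 11 min 19 s = 7879 s.
Frames = 7879 × 30 = 236370.

236370 frames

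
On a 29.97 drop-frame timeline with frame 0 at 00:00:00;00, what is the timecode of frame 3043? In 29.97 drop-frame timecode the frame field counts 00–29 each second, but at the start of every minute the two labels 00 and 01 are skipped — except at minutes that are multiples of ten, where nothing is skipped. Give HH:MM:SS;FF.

00:01:41;15

Ten DF minutes hold 17982 frames, so frame 3043 lies in block 0 (frames 0–17981) with 3043 frames into that block.
The block's first minute is 1800 frames and the rest 1798 each; 3043 frames reaches minute 1, so 0 × 18 + 1 × 2 = 2 labels have been skipped so far.
Adding those back, label number 3043 + 2 = 3045 at 30 labels/s is 101 s + 15 f = 0 h 1 min 41 s frame 15, i.e. 00:01:41;15.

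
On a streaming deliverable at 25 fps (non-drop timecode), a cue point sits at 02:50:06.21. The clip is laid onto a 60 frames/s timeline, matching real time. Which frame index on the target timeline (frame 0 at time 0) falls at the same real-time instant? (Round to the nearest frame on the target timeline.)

frame 612410

Source frame index: (2×3600 + 50×60 + 6) × 25 + 21 = 255171.
Real time: 255171 / (25) = 255171/25 s.
Target frame: (255171/25) × (60) = 3062052/5 ≈ 612410.400 → 612410.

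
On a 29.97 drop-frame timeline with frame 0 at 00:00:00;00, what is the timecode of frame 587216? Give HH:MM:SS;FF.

05:26:33;14

Ten DF minutes hold 17982 frames, so frame 587216 lies in block 32 (frames 575424–593405) with 11792 frames into that block.
The block's first minute is 1800 frames and the rest 1798 each; 11792 frames reaches minute 6, so 32 × 18 + 6 × 2 = 588 labels have been skipped so far.
Adding those back, label number 587216 + 588 = 587804 at 30 labels/s is 19593 s + 14 f = 5 h 26 min 33 s frame 14, i.e. 05:26:33;14.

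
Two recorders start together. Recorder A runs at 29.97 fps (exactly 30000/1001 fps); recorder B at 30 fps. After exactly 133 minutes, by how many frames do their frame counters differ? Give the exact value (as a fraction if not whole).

133 min = 7980 s.
A emits 30000/1001 × 7980 = 34200000/143 frames; B emits 30 × 7980 = 239400.
Difference = 34200/143 frames (≈ 239.1608); B is ahead of A.

34200/143 frames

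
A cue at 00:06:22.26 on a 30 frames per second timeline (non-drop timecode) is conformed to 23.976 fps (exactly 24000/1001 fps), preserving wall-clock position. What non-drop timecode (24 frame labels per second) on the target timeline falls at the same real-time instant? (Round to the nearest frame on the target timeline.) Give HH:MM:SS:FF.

00:06:22:12

Source frame index: (0×3600 + 6×60 + 22) × 30 + 26 = 11486.
Real time: 11486 / (30) = 5743/15 s.
Target frame: (5743/15) × (24000/1001) = 9188800/1001 ≈ 9179.620 → 9180.
At 24 labels/s: frame 9180 → 00:06:22:12.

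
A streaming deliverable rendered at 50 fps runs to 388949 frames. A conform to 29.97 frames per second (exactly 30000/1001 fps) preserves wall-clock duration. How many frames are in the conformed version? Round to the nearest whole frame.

Frames at target rate = 388949 × (30000/1001) / (50) = 21215400/91 ≈ 233136.264.
Nearest whole frame: 233136.

233136 frames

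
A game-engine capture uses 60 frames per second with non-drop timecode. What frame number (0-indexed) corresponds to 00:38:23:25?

frame 138205

Total seconds to the label: (0 × 3600 + 38 × 60 + 23) = 2303.
Frame index = 2303 × 60 + 25 = 138205.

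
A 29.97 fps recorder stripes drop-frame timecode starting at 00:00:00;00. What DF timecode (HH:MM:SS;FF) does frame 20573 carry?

Each 10-minute DF block holds 10 × 60 × 30 − 9 × 2 = 17982 frames. 20573 ÷ 17982 → 1 full block, remainder 2591.
Within the partial block the first minute is 1800 frames and each further minute 1798, so 1 further minute boundary passed. Total skipped labels = 18 × 1 + 2 × 1 = 20.
Non-drop label index = 20573 + 20 = 20593; at 30 labels/s that is 00:11:26:13, i.e. DF 00:11:26;13.

00:11:26;13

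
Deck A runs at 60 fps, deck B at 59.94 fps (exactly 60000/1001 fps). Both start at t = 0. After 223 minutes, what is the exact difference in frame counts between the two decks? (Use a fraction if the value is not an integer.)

802800/1001 frames

223 min = 13380 s.
A emits 60 × 13380 = 802800 frames; B emits 60000/1001 × 13380 = 802800000/1001.
Difference = 802800/1001 frames (≈ 801.9980); B is behind A.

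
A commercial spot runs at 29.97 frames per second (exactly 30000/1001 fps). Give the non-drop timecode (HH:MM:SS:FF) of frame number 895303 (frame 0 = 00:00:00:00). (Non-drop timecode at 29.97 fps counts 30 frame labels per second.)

895303 ÷ 30 = 29843 full seconds, remainder 13 frames.
29843 s = 8 h 17 min 23 s.
Timecode: 08:17:23:13.

08:17:23:13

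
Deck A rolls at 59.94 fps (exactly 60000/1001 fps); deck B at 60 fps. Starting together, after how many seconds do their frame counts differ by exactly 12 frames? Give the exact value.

The gap grows by |60 − 60000/1001| = 60/1001 frames per second.
Time for a 12-frame gap: 12 ÷ (60/1001) = 200.2 s.

200.2 seconds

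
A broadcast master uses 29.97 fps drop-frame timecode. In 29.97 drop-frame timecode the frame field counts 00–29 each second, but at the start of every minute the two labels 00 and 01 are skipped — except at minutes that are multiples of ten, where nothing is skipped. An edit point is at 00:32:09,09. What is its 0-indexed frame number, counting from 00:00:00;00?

As if non-drop at 30 labels/s: (0 × 3600 + 32 × 60 + 9) × 30 + 9 = 57879.
Minute boundaries passed: 32; those not divisible by 10: 32 − 3 = 29; dropped labels = 2 × 29 = 58.
Actual frame index = 57879 − 58 = 57821.

57821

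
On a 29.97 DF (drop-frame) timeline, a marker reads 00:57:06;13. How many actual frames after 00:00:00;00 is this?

102689

As if non-drop at 30 labels/s: (0 × 3600 + 57 × 60 + 6) × 30 + 13 = 102793.
Minute boundaries passed: 57; those not divisible by 10: 57 − 5 = 52; dropped labels = 2 × 52 = 104.
Actual frame index = 102793 − 104 = 102689.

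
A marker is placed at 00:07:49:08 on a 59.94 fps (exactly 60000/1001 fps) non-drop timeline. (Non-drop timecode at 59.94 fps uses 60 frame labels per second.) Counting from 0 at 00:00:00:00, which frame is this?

frame 28148

Total seconds to the label: (0 × 3600 + 7 × 60 + 49) = 469.
Frame index = 469 × 60 + 8 = 28148.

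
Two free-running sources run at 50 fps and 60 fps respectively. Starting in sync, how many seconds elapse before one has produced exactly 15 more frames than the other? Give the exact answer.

The gap grows by |60 − 50| = 10 frames per second.
Time for a 15-frame gap: 15 ÷ (10) = 1.5 s.

1.5 seconds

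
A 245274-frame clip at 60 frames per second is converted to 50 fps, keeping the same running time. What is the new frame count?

Target frames = source frames × (target rate / source rate) = 245274 × (50)/(60) = 245274 × 5/6 = 204395.

204395 frames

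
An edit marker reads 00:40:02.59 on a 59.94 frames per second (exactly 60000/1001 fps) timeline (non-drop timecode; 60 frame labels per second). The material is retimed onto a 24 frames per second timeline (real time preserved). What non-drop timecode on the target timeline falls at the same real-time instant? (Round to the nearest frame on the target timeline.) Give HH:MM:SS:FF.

Source frame index: (0×3600 + 40×60 + 2) × 60 + 59 = 144179.
Real time: 144179 / (60000/1001) = 144323179/60000 s.
Target frame: (144323179/60000) × (24) = 144323179/2500 ≈ 57729.272 → 57729.
At 24 labels/s: frame 57729 → 00:40:05:09.

00:40:05:09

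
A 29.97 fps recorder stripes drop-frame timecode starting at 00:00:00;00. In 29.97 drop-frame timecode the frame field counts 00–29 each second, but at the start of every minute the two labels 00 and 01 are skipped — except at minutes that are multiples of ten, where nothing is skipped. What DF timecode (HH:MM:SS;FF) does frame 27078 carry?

Ten DF minutes hold 17982 frames, so frame 27078 lies in block 1 (frames 17982–35963) with 9096 frames into that block.
The block's first minute is 1800 frames and the rest 1798 each; 9096 frames reaches minute 5, so 1 × 18 + 5 × 2 = 28 labels have been skipped so far.
Adding those back, label number 27078 + 28 = 27106 at 30 labels/s is 903 s + 16 f = 0 h 15 min 3 s frame 16, i.e. 00:15:03;16.

00:15:03;16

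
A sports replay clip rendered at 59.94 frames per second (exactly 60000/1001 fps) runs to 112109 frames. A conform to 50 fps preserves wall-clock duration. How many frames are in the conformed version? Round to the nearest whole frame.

93518 frames

Frames at target rate = 112109 × (50) / (60000/1001) = 112221109/1200 ≈ 93517.591.
Nearest whole frame: 93518.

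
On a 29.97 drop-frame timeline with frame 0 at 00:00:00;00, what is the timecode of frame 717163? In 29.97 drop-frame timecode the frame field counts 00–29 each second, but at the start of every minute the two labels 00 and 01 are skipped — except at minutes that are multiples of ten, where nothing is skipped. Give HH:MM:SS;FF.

Each 10-minute DF block holds 10 × 60 × 30 − 9 × 2 = 17982 frames. 717163 ÷ 17982 → 39 full blocks, remainder 15865.
Within the partial block the first minute is 1800 frames and each further minute 1798, so 8 further minute boundaries passed. Total skipped labels = 18 × 39 + 2 × 8 = 718.
Non-drop label index = 717163 + 718 = 717881; at 30 labels/s that is 06:38:49:11, i.e. DF 06:38:49;11.

06:38:49;11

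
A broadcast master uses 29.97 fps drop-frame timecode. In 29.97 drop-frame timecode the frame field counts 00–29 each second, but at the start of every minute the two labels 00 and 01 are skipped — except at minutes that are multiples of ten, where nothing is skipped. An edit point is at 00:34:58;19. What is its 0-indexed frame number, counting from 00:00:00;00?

62897

Complete 10-minute blocks: 3, each 17982 frames → 53946.
Remaining 4 whole minutes in the current block: 1800 + 3 × 1798 = 7194 frames.
Within the current minute: 58 × 30 + 19 − 2 = 1757 (labels ;00/;01 skipped at this minute). Total = 53946 + 7194 + 1757 = 62897.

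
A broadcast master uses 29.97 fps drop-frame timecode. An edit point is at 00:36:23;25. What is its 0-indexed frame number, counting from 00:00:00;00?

Complete 10-minute blocks: 3, each 17982 frames → 53946.
Remaining 6 whole minutes in the current block: 1800 + 5 × 1798 = 10790 frames.
Within the current minute: 23 × 30 + 25 − 2 = 713 (labels ;00/;01 skipped at this minute). Total = 53946 + 10790 + 713 = 65449.

65449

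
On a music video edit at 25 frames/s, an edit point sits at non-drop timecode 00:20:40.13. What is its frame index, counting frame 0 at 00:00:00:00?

Total seconds to the label: (0 × 3600 + 20 × 60 + 40) = 1240.
Frame index = 1240 × 25 + 13 = 31013.

frame 31013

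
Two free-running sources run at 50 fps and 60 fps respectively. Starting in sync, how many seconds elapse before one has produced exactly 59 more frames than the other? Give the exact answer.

5.9 seconds

The gap grows by |60 − 50| = 10 frames per second.
Time for a 59-frame gap: 59 ÷ (10) = 5.9 s.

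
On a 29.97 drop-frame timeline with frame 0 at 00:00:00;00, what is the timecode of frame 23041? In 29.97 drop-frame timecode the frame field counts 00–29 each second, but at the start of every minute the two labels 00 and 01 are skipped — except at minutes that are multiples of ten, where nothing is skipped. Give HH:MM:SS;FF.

00:12:48;23

Each 10-minute DF block holds 10 × 60 × 30 − 9 × 2 = 17982 frames. 23041 ÷ 17982 → 1 full block, remainder 5059.
Within the partial block the first minute is 1800 frames and each further minute 1798, so 2 further minute boundaries passed. Total skipped labels = 18 × 1 + 2 × 2 = 22.
Non-drop label index = 23041 + 22 = 23063; at 30 labels/s that is 00:12:48:23, i.e. DF 00:12:48;23.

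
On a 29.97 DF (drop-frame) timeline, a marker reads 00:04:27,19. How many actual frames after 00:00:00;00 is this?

8021

Complete 10-minute blocks: 0, each 17982 frames → 0.
Remaining 4 whole minutes in the current block: 1800 + 3 × 1798 = 7194 frames.
Within the current minute: 27 × 30 + 19 − 2 = 827 (labels ;00/;01 skipped at this minute). Total = 0 + 7194 + 827 = 8021.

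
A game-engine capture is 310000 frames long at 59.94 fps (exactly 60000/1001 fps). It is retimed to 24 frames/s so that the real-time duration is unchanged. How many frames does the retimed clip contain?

Target frames = source frames × (target rate / source rate) = 310000 × (24)/(60000/1001) = 310000 × 1001/2500 = 124124.

124124 frames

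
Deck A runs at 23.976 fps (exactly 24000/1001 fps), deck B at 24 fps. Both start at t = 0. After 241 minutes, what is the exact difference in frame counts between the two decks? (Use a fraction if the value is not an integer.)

347040/1001 frames

241 min = 14460 s.
A emits 24000/1001 × 14460 = 347040000/1001 frames; B emits 24 × 14460 = 347040.
Difference = 347040/1001 frames (≈ 346.6933); B is ahead of A.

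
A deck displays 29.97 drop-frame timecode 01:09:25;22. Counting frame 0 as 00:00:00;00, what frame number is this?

124846

As if non-drop at 30 labels/s: (1 × 3600 + 9 × 60 + 25) × 30 + 22 = 124972.
Minute boundaries passed: 69; those not divisible by 10: 69 − 6 = 63; dropped labels = 2 × 63 = 126.
Actual frame index = 124972 − 126 = 124846.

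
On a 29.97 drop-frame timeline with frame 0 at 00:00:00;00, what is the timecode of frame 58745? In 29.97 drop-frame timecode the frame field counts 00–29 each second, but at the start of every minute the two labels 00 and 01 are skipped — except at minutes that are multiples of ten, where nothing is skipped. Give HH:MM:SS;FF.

Ten DF minutes hold 17982 frames, so frame 58745 lies in block 3 (frames 53946–71927) with 4799 frames into that block.
The block's first minute is 1800 frames and the rest 1798 each; 4799 frames reaches minute 2, so 3 × 18 + 2 × 2 = 58 labels have been skipped so far.
Adding those back, label number 58745 + 58 = 58803 at 30 labels/s is 1960 s + 3 f = 0 h 32 min 40 s frame 3, i.e. 00:32:40;03.

00:32:40;03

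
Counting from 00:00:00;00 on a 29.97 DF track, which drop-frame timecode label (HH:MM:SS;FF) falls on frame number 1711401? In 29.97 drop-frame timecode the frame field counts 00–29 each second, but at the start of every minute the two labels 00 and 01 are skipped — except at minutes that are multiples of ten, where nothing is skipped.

15:51:43;23

Each 10-minute DF block holds 10 × 60 × 30 − 9 × 2 = 17982 frames. 1711401 ÷ 17982 → 95 full blocks, remainder 3111.
Within the partial block the first minute is 1800 frames and each further minute 1798, so 1 further minute boundary passed. Total skipped labels = 18 × 95 + 2 × 1 = 1712.
Non-drop label index = 1711401 + 1712 = 1713113; at 30 labels/s that is 15:51:43:23, i.e. DF 15:51:43;23.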